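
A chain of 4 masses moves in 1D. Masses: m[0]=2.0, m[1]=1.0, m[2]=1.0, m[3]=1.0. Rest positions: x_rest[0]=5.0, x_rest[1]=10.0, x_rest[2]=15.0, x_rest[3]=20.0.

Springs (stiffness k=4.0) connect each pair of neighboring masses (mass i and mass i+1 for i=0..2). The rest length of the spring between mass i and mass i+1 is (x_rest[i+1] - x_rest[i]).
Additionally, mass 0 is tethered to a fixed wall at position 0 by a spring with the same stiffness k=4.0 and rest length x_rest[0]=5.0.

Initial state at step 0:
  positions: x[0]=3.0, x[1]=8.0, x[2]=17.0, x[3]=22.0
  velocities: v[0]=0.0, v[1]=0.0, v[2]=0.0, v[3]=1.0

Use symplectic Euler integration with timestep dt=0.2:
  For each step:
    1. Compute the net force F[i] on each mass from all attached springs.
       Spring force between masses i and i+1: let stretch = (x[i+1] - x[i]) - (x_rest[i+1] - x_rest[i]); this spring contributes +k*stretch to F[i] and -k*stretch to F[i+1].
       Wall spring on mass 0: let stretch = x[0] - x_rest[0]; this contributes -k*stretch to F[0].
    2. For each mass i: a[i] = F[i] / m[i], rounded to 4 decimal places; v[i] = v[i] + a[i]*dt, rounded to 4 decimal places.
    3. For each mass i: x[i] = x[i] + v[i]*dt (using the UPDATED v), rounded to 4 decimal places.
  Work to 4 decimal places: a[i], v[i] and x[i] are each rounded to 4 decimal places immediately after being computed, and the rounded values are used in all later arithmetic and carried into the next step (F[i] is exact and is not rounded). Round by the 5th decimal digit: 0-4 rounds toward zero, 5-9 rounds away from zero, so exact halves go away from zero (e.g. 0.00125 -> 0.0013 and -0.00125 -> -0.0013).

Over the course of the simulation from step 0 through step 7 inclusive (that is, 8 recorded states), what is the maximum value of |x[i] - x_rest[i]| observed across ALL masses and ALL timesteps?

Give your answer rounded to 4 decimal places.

Answer: 2.2656

Derivation:
Step 0: x=[3.0000 8.0000 17.0000 22.0000] v=[0.0000 0.0000 0.0000 1.0000]
Step 1: x=[3.1600 8.6400 16.3600 22.2000] v=[0.8000 3.2000 -3.2000 1.0000]
Step 2: x=[3.5056 9.6384 15.4192 22.2656] v=[1.7280 4.9920 -4.7040 0.3280]
Step 3: x=[4.0614 10.5805 14.6489 22.0358] v=[2.7789 4.7104 -3.8515 -1.1491]
Step 4: x=[4.8138 11.1305 14.4096 21.4241] v=[3.7620 2.7498 -1.1967 -3.0586]
Step 5: x=[5.6864 11.1944 14.7679 20.4901] v=[4.3632 0.3197 1.7916 -4.6702]
Step 6: x=[6.5448 10.9488 15.4700 19.4405] v=[4.2918 -1.2279 3.5106 -5.2480]
Step 7: x=[7.2319 10.7220 16.0840 18.5556] v=[3.4355 -1.1341 3.0700 -4.4244]
Max displacement = 2.2656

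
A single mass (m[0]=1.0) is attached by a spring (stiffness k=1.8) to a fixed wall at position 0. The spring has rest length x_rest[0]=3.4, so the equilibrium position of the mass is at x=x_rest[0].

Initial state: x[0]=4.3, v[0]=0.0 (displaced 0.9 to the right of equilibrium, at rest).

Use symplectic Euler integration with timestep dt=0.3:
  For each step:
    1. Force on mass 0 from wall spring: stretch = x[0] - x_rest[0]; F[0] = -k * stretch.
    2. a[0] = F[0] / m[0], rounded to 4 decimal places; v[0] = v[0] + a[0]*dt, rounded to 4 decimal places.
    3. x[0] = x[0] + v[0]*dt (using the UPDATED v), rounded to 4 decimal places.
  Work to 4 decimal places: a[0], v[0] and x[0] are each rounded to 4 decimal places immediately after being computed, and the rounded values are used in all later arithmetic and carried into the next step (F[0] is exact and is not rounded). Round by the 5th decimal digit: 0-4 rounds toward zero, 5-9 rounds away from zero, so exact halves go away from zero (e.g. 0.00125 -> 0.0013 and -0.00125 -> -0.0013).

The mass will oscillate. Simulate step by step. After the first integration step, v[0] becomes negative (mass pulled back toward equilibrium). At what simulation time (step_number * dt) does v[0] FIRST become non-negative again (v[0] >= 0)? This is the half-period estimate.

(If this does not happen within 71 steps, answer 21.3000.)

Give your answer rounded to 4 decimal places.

Answer: 2.4000

Derivation:
Step 0: x=[4.3000] v=[0.0000]
Step 1: x=[4.1542] v=[-0.4860]
Step 2: x=[3.8862] v=[-0.8933]
Step 3: x=[3.5394] v=[-1.1559]
Step 4: x=[3.1700] v=[-1.2312]
Step 5: x=[2.8379] v=[-1.1070]
Step 6: x=[2.5969] v=[-0.8035]
Step 7: x=[2.4860] v=[-0.3698]
Step 8: x=[2.5231] v=[0.1238]
First v>=0 after going negative at step 8, time=2.4000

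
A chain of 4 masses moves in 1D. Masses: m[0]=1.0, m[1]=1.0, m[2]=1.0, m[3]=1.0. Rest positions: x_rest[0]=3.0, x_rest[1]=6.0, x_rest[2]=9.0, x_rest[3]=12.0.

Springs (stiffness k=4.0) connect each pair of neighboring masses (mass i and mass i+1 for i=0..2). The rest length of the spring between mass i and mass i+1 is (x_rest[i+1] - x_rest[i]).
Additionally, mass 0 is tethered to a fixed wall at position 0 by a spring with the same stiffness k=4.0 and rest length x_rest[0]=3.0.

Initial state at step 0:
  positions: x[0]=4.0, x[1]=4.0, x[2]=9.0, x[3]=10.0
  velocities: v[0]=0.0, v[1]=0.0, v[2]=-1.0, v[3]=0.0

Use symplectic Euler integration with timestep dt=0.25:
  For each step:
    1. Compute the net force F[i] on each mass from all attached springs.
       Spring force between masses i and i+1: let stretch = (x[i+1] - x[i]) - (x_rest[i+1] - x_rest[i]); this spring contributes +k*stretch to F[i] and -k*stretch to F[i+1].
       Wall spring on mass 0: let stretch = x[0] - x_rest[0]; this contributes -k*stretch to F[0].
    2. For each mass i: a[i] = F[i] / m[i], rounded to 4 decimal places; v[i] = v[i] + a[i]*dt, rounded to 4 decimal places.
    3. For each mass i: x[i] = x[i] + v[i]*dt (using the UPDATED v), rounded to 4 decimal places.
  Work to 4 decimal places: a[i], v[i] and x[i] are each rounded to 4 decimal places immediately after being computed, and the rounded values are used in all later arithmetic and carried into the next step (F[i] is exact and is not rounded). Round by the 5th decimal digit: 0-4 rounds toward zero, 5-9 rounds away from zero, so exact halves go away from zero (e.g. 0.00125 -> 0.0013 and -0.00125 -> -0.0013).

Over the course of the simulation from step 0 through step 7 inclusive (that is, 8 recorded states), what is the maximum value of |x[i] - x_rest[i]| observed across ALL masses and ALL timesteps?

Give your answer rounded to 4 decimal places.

Answer: 2.6596

Derivation:
Step 0: x=[4.0000 4.0000 9.0000 10.0000] v=[0.0000 0.0000 -1.0000 0.0000]
Step 1: x=[3.0000 5.2500 7.7500 10.5000] v=[-4.0000 5.0000 -5.0000 2.0000]
Step 2: x=[1.8125 6.5625 6.5625 11.0625] v=[-4.7500 5.2500 -4.7500 2.2500]
Step 3: x=[1.3594 6.6875 6.5000 11.2500] v=[-1.8125 0.5000 -0.2500 0.7500]
Step 4: x=[1.8985 5.4336 7.6719 11.0000] v=[2.1562 -5.0156 4.6875 -1.0000]
Step 5: x=[2.8467 3.8555 9.1162 10.6680] v=[3.7928 -6.3124 5.7773 -1.3281]
Step 6: x=[3.3354 3.3404 9.6333 10.6980] v=[1.9549 -2.0605 2.0684 0.1201]
Step 7: x=[2.9915 4.3973 8.8434 11.2119] v=[-1.3755 4.2274 -3.1598 2.0554]
Max displacement = 2.6596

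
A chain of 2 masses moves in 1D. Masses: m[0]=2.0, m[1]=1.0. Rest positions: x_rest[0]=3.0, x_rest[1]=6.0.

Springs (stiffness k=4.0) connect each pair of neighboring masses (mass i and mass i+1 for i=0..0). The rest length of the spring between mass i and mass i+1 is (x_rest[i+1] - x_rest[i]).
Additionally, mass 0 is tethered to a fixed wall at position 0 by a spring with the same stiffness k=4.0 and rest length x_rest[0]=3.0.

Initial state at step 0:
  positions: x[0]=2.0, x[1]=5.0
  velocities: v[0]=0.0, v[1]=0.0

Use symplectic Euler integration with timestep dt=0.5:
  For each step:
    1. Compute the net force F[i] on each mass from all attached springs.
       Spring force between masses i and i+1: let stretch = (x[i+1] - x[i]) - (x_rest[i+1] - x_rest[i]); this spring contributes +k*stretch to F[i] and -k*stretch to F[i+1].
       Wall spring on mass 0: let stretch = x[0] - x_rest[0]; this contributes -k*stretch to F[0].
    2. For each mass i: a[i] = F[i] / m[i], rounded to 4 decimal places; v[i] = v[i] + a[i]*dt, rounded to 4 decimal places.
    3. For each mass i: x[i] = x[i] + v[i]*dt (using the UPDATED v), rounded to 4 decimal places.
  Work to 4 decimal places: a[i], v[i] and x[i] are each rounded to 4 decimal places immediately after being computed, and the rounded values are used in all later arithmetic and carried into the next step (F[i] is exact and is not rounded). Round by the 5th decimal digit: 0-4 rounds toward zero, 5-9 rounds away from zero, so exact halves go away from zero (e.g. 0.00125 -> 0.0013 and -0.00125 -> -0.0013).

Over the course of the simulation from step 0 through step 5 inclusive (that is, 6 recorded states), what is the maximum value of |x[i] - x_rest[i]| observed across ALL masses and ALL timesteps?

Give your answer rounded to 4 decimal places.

Step 0: x=[2.0000 5.0000] v=[0.0000 0.0000]
Step 1: x=[2.5000 5.0000] v=[1.0000 0.0000]
Step 2: x=[3.0000 5.5000] v=[1.0000 1.0000]
Step 3: x=[3.2500 6.5000] v=[0.5000 2.0000]
Step 4: x=[3.5000 7.2500] v=[0.5000 1.5000]
Step 5: x=[3.8750 7.2500] v=[0.7500 0.0000]
Max displacement = 1.2500

Answer: 1.2500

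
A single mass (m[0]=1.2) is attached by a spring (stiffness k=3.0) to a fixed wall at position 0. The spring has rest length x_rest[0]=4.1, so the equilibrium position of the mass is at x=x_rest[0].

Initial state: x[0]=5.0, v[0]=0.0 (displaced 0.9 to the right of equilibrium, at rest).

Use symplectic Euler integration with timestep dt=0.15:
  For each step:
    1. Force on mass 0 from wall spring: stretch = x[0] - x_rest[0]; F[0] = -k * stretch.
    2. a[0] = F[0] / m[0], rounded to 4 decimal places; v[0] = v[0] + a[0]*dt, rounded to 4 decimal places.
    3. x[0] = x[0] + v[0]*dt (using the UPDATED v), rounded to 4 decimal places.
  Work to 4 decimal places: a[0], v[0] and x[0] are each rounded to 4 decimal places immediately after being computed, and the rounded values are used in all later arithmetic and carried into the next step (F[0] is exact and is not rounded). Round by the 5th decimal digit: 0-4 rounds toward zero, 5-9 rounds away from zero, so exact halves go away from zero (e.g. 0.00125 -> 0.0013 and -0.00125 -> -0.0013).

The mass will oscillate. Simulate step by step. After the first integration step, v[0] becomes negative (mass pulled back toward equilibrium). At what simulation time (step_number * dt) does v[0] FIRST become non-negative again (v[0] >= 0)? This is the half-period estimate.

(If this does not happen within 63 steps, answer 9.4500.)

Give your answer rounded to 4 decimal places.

Step 0: x=[5.0000] v=[0.0000]
Step 1: x=[4.9494] v=[-0.3375]
Step 2: x=[4.8510] v=[-0.6560]
Step 3: x=[4.7104] v=[-0.9376]
Step 4: x=[4.5354] v=[-1.1665]
Step 5: x=[4.3359] v=[-1.3298]
Step 6: x=[4.1232] v=[-1.4183]
Step 7: x=[3.9092] v=[-1.4270]
Step 8: x=[3.7059] v=[-1.3555]
Step 9: x=[3.5247] v=[-1.2077]
Step 10: x=[3.3759] v=[-0.9920]
Step 11: x=[3.2678] v=[-0.7205]
Step 12: x=[3.2065] v=[-0.4084]
Step 13: x=[3.1955] v=[-0.0733]
Step 14: x=[3.2354] v=[0.2659]
First v>=0 after going negative at step 14, time=2.1000

Answer: 2.1000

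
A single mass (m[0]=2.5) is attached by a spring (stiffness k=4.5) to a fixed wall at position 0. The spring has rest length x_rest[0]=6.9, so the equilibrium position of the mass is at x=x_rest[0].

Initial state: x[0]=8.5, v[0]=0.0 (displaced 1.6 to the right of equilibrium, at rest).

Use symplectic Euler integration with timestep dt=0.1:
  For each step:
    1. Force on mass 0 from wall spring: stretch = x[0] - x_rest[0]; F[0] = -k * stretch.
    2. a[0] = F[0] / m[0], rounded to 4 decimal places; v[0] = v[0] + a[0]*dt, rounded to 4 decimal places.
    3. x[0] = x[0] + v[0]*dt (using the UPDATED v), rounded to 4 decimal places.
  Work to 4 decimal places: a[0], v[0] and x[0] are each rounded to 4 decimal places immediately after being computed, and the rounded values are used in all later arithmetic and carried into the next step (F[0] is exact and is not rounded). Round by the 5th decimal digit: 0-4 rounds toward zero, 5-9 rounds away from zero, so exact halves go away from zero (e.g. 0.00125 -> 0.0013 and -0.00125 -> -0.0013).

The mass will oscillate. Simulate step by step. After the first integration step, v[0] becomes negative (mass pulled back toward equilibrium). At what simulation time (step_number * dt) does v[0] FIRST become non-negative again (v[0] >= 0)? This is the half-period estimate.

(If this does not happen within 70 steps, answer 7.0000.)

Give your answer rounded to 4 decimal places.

Answer: 2.4000

Derivation:
Step 0: x=[8.5000] v=[0.0000]
Step 1: x=[8.4712] v=[-0.2880]
Step 2: x=[8.4141] v=[-0.5708]
Step 3: x=[8.3298] v=[-0.8433]
Step 4: x=[8.2197] v=[-1.1007]
Step 5: x=[8.0859] v=[-1.3383]
Step 6: x=[7.9307] v=[-1.5518]
Step 7: x=[7.7570] v=[-1.7373]
Step 8: x=[7.5678] v=[-1.8916]
Step 9: x=[7.3666] v=[-2.0118]
Step 10: x=[7.1570] v=[-2.0958]
Step 11: x=[6.9428] v=[-2.1421]
Step 12: x=[6.7278] v=[-2.1498]
Step 13: x=[6.5159] v=[-2.1188]
Step 14: x=[6.3109] v=[-2.0497]
Step 15: x=[6.1165] v=[-1.9437]
Step 16: x=[5.9362] v=[-1.8027]
Step 17: x=[5.7733] v=[-1.6292]
Step 18: x=[5.6307] v=[-1.4264]
Step 19: x=[5.5109] v=[-1.1979]
Step 20: x=[5.4161] v=[-0.9479]
Step 21: x=[5.3480] v=[-0.6808]
Step 22: x=[5.3079] v=[-0.4014]
Step 23: x=[5.2964] v=[-0.1148]
Step 24: x=[5.3138] v=[0.1739]
First v>=0 after going negative at step 24, time=2.4000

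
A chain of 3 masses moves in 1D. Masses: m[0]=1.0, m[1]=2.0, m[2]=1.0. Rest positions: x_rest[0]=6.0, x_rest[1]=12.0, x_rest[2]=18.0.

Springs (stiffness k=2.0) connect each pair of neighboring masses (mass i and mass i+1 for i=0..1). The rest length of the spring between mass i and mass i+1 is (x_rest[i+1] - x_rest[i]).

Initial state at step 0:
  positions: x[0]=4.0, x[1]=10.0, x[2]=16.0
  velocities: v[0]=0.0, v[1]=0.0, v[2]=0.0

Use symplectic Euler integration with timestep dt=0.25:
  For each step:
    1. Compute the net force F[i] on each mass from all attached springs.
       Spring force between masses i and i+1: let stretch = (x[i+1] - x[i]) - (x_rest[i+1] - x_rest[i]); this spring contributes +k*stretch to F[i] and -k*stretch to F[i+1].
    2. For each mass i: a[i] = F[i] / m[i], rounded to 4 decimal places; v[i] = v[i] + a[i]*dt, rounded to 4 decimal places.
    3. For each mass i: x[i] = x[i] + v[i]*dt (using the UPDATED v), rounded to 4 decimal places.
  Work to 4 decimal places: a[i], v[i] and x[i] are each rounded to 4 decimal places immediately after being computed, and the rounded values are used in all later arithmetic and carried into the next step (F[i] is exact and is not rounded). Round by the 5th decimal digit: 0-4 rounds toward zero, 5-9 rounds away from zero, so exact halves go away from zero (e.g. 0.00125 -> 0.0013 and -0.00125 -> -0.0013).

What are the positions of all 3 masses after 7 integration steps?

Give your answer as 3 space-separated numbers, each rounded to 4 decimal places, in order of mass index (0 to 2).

Step 0: x=[4.0000 10.0000 16.0000] v=[0.0000 0.0000 0.0000]
Step 1: x=[4.0000 10.0000 16.0000] v=[0.0000 0.0000 0.0000]
Step 2: x=[4.0000 10.0000 16.0000] v=[0.0000 0.0000 0.0000]
Step 3: x=[4.0000 10.0000 16.0000] v=[0.0000 0.0000 0.0000]
Step 4: x=[4.0000 10.0000 16.0000] v=[0.0000 0.0000 0.0000]
Step 5: x=[4.0000 10.0000 16.0000] v=[0.0000 0.0000 0.0000]
Step 6: x=[4.0000 10.0000 16.0000] v=[0.0000 0.0000 0.0000]
Step 7: x=[4.0000 10.0000 16.0000] v=[0.0000 0.0000 0.0000]

Answer: 4.0000 10.0000 16.0000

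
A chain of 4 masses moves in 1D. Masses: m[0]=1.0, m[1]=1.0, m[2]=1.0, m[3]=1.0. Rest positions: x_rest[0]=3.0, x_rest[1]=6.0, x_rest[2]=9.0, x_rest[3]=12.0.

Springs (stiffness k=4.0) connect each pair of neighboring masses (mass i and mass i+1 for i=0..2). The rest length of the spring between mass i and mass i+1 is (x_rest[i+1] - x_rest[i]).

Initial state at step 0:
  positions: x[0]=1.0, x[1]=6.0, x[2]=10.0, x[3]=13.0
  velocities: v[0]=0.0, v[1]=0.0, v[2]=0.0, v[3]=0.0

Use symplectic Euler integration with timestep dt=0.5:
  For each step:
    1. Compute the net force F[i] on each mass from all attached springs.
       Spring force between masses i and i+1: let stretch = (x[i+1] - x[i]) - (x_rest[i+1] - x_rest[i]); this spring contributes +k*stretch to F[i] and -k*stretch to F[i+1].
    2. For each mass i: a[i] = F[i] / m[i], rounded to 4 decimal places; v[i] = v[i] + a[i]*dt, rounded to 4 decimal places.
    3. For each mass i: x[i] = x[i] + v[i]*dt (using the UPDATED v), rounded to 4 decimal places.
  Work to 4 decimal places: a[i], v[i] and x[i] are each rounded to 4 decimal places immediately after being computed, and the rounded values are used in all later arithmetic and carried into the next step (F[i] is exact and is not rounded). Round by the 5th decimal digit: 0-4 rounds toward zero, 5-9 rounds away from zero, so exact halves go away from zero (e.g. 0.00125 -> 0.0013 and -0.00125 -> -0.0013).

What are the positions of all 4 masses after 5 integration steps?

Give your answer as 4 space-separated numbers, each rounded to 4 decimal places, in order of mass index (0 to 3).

Answer: 4.0000 6.0000 8.0000 12.0000

Derivation:
Step 0: x=[1.0000 6.0000 10.0000 13.0000] v=[0.0000 0.0000 0.0000 0.0000]
Step 1: x=[3.0000 5.0000 9.0000 13.0000] v=[4.0000 -2.0000 -2.0000 0.0000]
Step 2: x=[4.0000 6.0000 8.0000 12.0000] v=[2.0000 2.0000 -2.0000 -2.0000]
Step 3: x=[4.0000 7.0000 9.0000 10.0000] v=[0.0000 2.0000 2.0000 -4.0000]
Step 4: x=[4.0000 7.0000 9.0000 10.0000] v=[0.0000 0.0000 0.0000 0.0000]
Step 5: x=[4.0000 6.0000 8.0000 12.0000] v=[0.0000 -2.0000 -2.0000 4.0000]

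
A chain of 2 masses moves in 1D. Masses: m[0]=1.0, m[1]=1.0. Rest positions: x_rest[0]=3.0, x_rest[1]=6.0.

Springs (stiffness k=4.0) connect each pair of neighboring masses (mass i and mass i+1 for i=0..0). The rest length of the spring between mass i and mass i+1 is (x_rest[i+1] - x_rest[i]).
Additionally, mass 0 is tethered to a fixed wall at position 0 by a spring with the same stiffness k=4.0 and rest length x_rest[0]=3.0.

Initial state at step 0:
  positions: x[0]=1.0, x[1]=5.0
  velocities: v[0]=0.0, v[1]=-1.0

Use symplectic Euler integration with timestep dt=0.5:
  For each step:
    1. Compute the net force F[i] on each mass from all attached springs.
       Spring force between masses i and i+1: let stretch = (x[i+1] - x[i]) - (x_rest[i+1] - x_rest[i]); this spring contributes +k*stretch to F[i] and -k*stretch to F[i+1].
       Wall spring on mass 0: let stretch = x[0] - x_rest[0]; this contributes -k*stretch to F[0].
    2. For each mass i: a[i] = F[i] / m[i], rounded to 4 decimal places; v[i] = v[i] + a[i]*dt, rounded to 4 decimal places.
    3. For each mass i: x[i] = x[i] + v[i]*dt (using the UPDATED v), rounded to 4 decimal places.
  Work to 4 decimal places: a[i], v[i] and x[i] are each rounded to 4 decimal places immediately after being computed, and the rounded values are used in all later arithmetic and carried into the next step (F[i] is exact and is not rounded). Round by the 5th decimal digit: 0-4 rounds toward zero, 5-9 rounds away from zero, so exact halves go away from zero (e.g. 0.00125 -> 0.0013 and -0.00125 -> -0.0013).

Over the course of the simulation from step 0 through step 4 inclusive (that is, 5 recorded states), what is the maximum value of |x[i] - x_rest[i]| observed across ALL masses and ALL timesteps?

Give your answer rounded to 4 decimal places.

Step 0: x=[1.0000 5.0000] v=[0.0000 -1.0000]
Step 1: x=[4.0000 3.5000] v=[6.0000 -3.0000]
Step 2: x=[2.5000 5.5000] v=[-3.0000 4.0000]
Step 3: x=[1.5000 7.5000] v=[-2.0000 4.0000]
Step 4: x=[5.0000 6.5000] v=[7.0000 -2.0000]
Max displacement = 2.5000

Answer: 2.5000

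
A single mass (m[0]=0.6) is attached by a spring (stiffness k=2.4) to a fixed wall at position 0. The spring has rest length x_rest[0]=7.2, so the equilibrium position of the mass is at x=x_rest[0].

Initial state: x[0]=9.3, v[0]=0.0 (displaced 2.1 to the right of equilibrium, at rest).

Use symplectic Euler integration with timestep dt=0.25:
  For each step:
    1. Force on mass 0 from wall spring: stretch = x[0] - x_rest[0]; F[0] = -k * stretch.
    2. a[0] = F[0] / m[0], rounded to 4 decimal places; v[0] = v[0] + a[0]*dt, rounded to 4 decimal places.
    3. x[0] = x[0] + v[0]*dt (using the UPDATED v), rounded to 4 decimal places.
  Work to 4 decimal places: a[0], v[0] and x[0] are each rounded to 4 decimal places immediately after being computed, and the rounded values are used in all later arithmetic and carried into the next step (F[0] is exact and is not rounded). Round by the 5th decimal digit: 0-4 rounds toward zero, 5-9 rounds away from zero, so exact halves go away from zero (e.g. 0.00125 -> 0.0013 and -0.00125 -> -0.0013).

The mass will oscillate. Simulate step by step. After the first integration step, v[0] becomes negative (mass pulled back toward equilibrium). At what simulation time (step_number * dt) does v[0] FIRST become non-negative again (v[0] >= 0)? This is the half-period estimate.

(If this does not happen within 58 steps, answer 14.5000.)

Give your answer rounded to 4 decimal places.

Answer: 1.7500

Derivation:
Step 0: x=[9.3000] v=[0.0000]
Step 1: x=[8.7750] v=[-2.1000]
Step 2: x=[7.8563] v=[-3.6750]
Step 3: x=[6.7735] v=[-4.3313]
Step 4: x=[5.7973] v=[-3.9048]
Step 5: x=[5.1718] v=[-2.5021]
Step 6: x=[5.0533] v=[-0.4739]
Step 7: x=[5.4715] v=[1.6728]
First v>=0 after going negative at step 7, time=1.7500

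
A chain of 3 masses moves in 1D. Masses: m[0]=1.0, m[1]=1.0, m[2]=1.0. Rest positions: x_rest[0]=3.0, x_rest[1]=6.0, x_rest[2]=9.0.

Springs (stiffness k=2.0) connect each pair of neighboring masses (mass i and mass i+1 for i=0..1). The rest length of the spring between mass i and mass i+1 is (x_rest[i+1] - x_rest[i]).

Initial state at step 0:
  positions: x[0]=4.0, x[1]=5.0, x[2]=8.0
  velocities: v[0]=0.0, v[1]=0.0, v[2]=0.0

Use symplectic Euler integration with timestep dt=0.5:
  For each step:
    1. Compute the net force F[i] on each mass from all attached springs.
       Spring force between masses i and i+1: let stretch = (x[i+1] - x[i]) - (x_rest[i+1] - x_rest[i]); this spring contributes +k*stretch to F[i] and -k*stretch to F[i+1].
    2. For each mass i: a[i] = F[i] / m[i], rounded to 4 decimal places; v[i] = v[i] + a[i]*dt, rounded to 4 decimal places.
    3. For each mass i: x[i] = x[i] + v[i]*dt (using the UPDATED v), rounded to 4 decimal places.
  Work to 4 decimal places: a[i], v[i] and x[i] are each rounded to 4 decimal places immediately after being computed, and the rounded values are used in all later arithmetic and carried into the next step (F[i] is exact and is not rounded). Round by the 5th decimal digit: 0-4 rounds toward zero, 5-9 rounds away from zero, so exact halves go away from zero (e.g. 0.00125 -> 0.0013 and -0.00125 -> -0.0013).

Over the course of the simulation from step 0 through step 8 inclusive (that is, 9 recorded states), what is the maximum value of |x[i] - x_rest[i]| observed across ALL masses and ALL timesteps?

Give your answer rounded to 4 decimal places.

Answer: 1.4062

Derivation:
Step 0: x=[4.0000 5.0000 8.0000] v=[0.0000 0.0000 0.0000]
Step 1: x=[3.0000 6.0000 8.0000] v=[-2.0000 2.0000 0.0000]
Step 2: x=[2.0000 6.5000 8.5000] v=[-2.0000 1.0000 1.0000]
Step 3: x=[1.7500 5.7500 9.5000] v=[-0.5000 -1.5000 2.0000]
Step 4: x=[2.0000 4.8750 10.1250] v=[0.5000 -1.7500 1.2500]
Step 5: x=[2.1875 5.1875 9.6250] v=[0.3750 0.6250 -1.0000]
Step 6: x=[2.3750 6.2188 8.4063] v=[0.3750 2.0625 -2.4375]
Step 7: x=[2.9844 6.4219 7.5938] v=[1.2188 0.4062 -1.6250]
Step 8: x=[3.8126 5.4922 7.6954] v=[1.6563 -1.8594 0.2031]
Max displacement = 1.4062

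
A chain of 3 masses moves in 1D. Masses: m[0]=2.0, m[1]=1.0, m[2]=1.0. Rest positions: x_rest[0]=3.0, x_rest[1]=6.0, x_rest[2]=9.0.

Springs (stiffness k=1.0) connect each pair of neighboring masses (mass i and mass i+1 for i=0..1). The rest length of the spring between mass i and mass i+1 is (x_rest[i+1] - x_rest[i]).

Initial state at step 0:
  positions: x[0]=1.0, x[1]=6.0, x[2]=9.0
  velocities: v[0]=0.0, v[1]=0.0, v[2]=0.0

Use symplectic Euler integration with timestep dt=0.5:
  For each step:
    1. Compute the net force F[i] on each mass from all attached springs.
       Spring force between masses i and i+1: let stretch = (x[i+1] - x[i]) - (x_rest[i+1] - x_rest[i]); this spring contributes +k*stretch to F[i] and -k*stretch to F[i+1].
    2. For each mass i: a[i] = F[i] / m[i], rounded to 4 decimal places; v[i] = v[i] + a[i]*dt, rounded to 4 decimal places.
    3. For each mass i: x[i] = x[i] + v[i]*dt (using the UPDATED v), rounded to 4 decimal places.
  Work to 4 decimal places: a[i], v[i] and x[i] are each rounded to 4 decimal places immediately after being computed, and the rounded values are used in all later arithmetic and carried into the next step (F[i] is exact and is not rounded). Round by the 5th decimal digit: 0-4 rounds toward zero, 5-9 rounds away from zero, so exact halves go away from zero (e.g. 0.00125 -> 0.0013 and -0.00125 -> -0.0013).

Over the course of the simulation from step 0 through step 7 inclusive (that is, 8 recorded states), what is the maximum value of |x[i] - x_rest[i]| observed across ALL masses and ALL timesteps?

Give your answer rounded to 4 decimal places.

Answer: 2.7560

Derivation:
Step 0: x=[1.0000 6.0000 9.0000] v=[0.0000 0.0000 0.0000]
Step 1: x=[1.2500 5.5000 9.0000] v=[0.5000 -1.0000 0.0000]
Step 2: x=[1.6563 4.8125 8.8750] v=[0.8125 -1.3750 -0.2500]
Step 3: x=[2.0821 4.3516 8.4844] v=[0.8516 -0.9219 -0.7813]
Step 4: x=[2.4166 4.3565 7.8106] v=[0.6690 0.0098 -1.3477]
Step 5: x=[2.6186 4.7400 7.0232] v=[0.4040 0.7669 -1.5748]
Step 6: x=[2.7108 5.1639 6.4150] v=[0.1844 0.8478 -1.2164]
Step 7: x=[2.7347 5.2873 6.2440] v=[0.0477 0.2468 -0.3420]
Max displacement = 2.7560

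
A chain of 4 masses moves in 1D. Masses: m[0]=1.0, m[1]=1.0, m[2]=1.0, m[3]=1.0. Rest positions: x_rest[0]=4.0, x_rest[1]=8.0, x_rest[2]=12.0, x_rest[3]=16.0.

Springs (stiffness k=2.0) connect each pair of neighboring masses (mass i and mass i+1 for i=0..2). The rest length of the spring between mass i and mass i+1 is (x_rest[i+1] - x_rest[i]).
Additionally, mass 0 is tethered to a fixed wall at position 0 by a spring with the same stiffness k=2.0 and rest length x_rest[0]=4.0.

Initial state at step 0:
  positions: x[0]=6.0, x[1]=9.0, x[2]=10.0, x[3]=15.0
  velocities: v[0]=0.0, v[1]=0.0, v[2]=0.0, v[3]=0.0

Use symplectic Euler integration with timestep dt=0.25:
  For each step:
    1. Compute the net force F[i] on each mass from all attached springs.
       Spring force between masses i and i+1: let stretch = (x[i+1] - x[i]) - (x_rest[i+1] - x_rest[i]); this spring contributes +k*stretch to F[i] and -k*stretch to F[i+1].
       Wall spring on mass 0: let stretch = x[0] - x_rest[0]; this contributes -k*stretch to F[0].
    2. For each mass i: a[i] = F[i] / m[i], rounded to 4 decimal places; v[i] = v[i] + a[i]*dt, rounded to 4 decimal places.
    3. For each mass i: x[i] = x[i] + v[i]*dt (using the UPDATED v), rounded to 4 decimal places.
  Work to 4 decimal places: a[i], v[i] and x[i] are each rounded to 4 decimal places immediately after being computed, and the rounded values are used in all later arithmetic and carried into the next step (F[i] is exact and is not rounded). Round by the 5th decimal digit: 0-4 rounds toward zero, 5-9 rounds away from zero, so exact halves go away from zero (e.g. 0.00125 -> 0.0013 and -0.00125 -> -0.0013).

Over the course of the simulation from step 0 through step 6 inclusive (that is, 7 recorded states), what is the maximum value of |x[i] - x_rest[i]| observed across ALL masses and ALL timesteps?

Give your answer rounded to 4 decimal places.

Answer: 2.0860

Derivation:
Step 0: x=[6.0000 9.0000 10.0000 15.0000] v=[0.0000 0.0000 0.0000 0.0000]
Step 1: x=[5.6250 8.7500 10.5000 14.8750] v=[-1.5000 -1.0000 2.0000 -0.5000]
Step 2: x=[4.9375 8.3281 11.3281 14.7031] v=[-2.7500 -1.6875 3.3125 -0.6875]
Step 3: x=[4.0566 7.8574 12.2031 14.6094] v=[-3.5235 -1.8828 3.5000 -0.3750]
Step 4: x=[3.1438 7.4548 12.8357 14.7149] v=[-3.6514 -1.6104 2.5303 0.4219]
Step 5: x=[2.3769 7.1859 13.0306 15.0855] v=[-3.0678 -1.0755 0.7795 1.4823]
Step 6: x=[1.9140 7.0465 12.7518 15.6992] v=[-1.8518 -0.5577 -1.1154 2.4549]
Max displacement = 2.0860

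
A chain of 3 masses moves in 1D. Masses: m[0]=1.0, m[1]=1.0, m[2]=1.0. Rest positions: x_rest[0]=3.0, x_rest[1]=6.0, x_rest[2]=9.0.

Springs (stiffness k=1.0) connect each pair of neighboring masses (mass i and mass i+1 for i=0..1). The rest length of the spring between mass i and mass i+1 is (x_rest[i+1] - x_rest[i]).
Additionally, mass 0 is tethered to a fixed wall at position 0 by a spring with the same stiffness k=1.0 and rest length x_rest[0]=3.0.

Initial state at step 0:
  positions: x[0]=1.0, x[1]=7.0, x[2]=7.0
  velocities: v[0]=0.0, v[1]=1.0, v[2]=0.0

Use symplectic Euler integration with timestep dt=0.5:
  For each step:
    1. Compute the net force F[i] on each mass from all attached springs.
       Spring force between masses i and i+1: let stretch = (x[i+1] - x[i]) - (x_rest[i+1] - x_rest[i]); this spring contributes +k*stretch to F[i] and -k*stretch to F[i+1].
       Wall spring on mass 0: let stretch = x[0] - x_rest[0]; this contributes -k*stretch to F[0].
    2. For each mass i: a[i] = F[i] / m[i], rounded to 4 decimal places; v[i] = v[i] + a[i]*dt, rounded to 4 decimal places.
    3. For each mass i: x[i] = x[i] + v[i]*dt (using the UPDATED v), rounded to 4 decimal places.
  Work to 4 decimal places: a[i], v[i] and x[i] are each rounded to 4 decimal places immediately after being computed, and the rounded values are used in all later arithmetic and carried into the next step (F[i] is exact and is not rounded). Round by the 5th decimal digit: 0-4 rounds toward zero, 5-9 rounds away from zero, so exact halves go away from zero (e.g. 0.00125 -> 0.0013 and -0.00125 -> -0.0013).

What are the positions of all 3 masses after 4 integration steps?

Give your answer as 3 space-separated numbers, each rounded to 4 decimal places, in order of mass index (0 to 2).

Answer: 4.1367 4.9414 9.6251

Derivation:
Step 0: x=[1.0000 7.0000 7.0000] v=[0.0000 1.0000 0.0000]
Step 1: x=[2.2500 6.0000 7.7500] v=[2.5000 -2.0000 1.5000]
Step 2: x=[3.8750 4.5000 8.8125] v=[3.2500 -3.0000 2.1250]
Step 3: x=[4.6875 3.9219 9.5469] v=[1.6250 -1.1563 1.4688]
Step 4: x=[4.1367 4.9414 9.6251] v=[-1.1016 2.0390 0.1563]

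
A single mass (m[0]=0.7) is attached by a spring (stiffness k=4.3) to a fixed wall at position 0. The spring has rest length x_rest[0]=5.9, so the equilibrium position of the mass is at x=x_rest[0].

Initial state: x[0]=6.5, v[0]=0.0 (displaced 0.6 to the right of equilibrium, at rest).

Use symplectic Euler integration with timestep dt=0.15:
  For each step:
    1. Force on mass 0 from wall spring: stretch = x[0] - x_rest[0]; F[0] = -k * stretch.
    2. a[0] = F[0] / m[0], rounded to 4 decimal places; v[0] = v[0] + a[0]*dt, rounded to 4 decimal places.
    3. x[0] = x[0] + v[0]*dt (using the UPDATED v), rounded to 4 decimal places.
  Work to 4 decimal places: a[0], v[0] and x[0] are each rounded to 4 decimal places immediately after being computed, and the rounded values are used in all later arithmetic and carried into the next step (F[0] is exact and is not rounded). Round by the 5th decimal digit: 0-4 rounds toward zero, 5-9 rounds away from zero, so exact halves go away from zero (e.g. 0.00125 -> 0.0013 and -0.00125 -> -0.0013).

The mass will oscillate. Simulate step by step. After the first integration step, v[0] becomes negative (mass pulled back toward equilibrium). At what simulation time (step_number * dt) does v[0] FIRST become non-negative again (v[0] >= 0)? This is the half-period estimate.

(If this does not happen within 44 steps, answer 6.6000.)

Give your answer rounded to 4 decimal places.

Answer: 1.3500

Derivation:
Step 0: x=[6.5000] v=[0.0000]
Step 1: x=[6.4171] v=[-0.5529]
Step 2: x=[6.2627] v=[-1.0294]
Step 3: x=[6.0582] v=[-1.3636]
Step 4: x=[5.8318] v=[-1.5094]
Step 5: x=[5.6148] v=[-1.4466]
Step 6: x=[5.4372] v=[-1.1838]
Step 7: x=[5.3236] v=[-0.7574]
Step 8: x=[5.2897] v=[-0.2263]
Step 9: x=[5.3401] v=[0.3361]
First v>=0 after going negative at step 9, time=1.3500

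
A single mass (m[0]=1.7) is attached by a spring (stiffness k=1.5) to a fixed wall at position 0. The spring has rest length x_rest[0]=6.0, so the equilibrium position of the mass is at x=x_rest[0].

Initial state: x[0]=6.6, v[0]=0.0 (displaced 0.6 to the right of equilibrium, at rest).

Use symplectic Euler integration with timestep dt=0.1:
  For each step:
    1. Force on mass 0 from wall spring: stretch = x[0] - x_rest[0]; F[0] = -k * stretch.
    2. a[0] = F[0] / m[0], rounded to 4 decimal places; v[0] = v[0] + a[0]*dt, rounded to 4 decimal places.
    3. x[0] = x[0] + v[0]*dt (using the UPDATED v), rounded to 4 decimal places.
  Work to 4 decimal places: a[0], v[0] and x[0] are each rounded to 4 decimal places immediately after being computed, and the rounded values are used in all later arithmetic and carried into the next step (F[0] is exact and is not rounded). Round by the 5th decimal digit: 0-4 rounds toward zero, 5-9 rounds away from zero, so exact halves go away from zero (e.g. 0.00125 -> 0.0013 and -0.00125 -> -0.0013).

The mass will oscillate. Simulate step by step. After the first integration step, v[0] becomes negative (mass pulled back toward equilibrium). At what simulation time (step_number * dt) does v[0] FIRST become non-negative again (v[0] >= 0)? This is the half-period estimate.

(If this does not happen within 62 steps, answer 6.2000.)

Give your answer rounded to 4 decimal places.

Answer: 3.4000

Derivation:
Step 0: x=[6.6000] v=[0.0000]
Step 1: x=[6.5947] v=[-0.0529]
Step 2: x=[6.5842] v=[-0.1054]
Step 3: x=[6.5685] v=[-0.1570]
Step 4: x=[6.5478] v=[-0.2072]
Step 5: x=[6.5223] v=[-0.2555]
Step 6: x=[6.4921] v=[-0.3016]
Step 7: x=[6.4576] v=[-0.3450]
Step 8: x=[6.4191] v=[-0.3854]
Step 9: x=[6.3769] v=[-0.4224]
Step 10: x=[6.3313] v=[-0.4557]
Step 11: x=[6.2828] v=[-0.4849]
Step 12: x=[6.2318] v=[-0.5099]
Step 13: x=[6.1788] v=[-0.5304]
Step 14: x=[6.1242] v=[-0.5462]
Step 15: x=[6.0685] v=[-0.5572]
Step 16: x=[6.0122] v=[-0.5632]
Step 17: x=[5.9558] v=[-0.5643]
Step 18: x=[5.8998] v=[-0.5604]
Step 19: x=[5.8446] v=[-0.5516]
Step 20: x=[5.7908] v=[-0.5379]
Step 21: x=[5.7389] v=[-0.5194]
Step 22: x=[5.6893] v=[-0.4964]
Step 23: x=[5.6424] v=[-0.4690]
Step 24: x=[5.5987] v=[-0.4375]
Step 25: x=[5.5585] v=[-0.4021]
Step 26: x=[5.5222] v=[-0.3631]
Step 27: x=[5.4901] v=[-0.3209]
Step 28: x=[5.4625] v=[-0.2759]
Step 29: x=[5.4397] v=[-0.2285]
Step 30: x=[5.4218] v=[-0.1791]
Step 31: x=[5.4090] v=[-0.1281]
Step 32: x=[5.4014] v=[-0.0760]
Step 33: x=[5.3991] v=[-0.0232]
Step 34: x=[5.4021] v=[0.0298]
First v>=0 after going negative at step 34, time=3.4000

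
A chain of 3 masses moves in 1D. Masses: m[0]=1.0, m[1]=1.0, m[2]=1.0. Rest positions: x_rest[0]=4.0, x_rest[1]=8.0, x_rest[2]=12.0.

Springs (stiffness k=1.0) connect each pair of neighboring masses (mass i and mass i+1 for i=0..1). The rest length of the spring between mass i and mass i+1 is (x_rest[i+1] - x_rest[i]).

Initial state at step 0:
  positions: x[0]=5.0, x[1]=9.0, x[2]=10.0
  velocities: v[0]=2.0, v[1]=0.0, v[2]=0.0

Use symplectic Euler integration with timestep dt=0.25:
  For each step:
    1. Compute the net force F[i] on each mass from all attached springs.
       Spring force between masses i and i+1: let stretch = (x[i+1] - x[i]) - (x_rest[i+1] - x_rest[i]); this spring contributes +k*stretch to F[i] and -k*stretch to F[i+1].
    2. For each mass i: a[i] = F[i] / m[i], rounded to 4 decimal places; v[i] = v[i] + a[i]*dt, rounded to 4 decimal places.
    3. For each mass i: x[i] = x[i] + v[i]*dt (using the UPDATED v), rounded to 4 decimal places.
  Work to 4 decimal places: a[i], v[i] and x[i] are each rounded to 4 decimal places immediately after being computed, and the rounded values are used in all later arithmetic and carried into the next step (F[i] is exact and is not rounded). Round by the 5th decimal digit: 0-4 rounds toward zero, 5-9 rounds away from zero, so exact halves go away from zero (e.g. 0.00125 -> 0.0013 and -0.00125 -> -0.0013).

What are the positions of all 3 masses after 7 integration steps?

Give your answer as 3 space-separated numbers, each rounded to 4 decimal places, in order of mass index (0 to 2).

Answer: 6.2223 8.1174 13.1605

Derivation:
Step 0: x=[5.0000 9.0000 10.0000] v=[2.0000 0.0000 0.0000]
Step 1: x=[5.5000 8.8125 10.1875] v=[2.0000 -0.7500 0.7500]
Step 2: x=[5.9570 8.5039 10.5391] v=[1.8281 -1.2344 1.4063]
Step 3: x=[6.3232 8.1633 11.0135] v=[1.4648 -1.3623 1.8975]
Step 4: x=[6.5544 7.8859 11.5598] v=[0.9248 -1.1098 2.1850]
Step 5: x=[6.6188 7.7549 12.1264] v=[0.2577 -0.5242 2.2665]
Step 6: x=[6.5042 7.8261 12.6698] v=[-0.4583 0.2847 2.1736]
Step 7: x=[6.2223 8.1174 13.1605] v=[-1.1278 1.1652 1.9627]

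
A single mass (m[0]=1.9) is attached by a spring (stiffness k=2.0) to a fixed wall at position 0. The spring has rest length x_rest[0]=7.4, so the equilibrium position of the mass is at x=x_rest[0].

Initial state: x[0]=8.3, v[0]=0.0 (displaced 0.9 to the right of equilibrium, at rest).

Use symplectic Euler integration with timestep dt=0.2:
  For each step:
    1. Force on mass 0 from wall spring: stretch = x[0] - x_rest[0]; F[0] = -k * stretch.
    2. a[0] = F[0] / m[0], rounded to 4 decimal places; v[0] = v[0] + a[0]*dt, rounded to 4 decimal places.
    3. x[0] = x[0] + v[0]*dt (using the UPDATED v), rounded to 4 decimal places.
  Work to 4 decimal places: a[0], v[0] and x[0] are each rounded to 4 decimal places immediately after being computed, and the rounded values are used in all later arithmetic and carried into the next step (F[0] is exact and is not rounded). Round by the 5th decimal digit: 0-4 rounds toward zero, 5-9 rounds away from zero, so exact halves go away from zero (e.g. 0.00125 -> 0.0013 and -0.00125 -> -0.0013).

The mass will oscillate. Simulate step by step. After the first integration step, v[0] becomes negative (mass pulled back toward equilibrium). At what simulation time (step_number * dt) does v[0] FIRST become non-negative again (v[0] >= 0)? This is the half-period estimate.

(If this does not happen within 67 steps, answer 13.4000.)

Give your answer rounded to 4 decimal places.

Answer: 3.2000

Derivation:
Step 0: x=[8.3000] v=[0.0000]
Step 1: x=[8.2621] v=[-0.1895]
Step 2: x=[8.1879] v=[-0.3710]
Step 3: x=[8.0805] v=[-0.5369]
Step 4: x=[7.9445] v=[-0.6802]
Step 5: x=[7.7855] v=[-0.7948]
Step 6: x=[7.6103] v=[-0.8760]
Step 7: x=[7.4262] v=[-0.9203]
Step 8: x=[7.2410] v=[-0.9258]
Step 9: x=[7.0625] v=[-0.8923]
Step 10: x=[6.8983] v=[-0.8212]
Step 11: x=[6.7552] v=[-0.7156]
Step 12: x=[6.6392] v=[-0.5799]
Step 13: x=[6.5553] v=[-0.4197]
Step 14: x=[6.5069] v=[-0.2419]
Step 15: x=[6.4961] v=[-0.0539]
Step 16: x=[6.5234] v=[0.1364]
First v>=0 after going negative at step 16, time=3.2000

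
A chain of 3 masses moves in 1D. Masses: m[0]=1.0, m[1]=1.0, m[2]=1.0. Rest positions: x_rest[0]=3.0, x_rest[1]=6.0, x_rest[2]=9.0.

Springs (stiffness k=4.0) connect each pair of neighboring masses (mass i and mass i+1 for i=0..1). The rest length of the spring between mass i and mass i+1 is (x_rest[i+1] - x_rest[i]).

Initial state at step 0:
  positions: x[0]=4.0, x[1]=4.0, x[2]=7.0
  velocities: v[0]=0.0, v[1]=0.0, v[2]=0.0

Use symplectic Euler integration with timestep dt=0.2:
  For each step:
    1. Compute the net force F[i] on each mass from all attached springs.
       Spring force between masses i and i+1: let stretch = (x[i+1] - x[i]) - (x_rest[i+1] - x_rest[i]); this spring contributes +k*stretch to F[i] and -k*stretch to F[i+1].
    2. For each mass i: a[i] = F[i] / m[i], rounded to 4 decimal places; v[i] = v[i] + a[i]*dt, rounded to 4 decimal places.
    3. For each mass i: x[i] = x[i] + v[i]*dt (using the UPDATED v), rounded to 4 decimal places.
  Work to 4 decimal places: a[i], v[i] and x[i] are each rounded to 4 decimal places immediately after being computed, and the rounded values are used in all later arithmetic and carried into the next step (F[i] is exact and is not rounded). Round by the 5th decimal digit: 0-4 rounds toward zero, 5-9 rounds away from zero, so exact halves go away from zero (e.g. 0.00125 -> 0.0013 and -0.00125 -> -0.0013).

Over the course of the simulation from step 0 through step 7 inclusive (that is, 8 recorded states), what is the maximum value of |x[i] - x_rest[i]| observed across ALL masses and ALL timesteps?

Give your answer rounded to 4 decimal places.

Answer: 2.3860

Derivation:
Step 0: x=[4.0000 4.0000 7.0000] v=[0.0000 0.0000 0.0000]
Step 1: x=[3.5200 4.4800 7.0000] v=[-2.4000 2.4000 0.0000]
Step 2: x=[2.7136 5.2096 7.0768] v=[-4.0320 3.6480 0.3840]
Step 3: x=[1.8266 5.8386 7.3348] v=[-4.4352 3.1450 1.2902]
Step 4: x=[1.1015 6.0651 7.8334] v=[-3.6256 1.1324 2.4932]
Step 5: x=[0.6906 5.7803 8.5291] v=[-2.0547 -1.4238 3.4786]
Step 6: x=[0.6140 5.1210 9.2650] v=[-0.3829 -3.2965 3.6796]
Step 7: x=[0.7785 4.4036 9.8179] v=[0.8227 -3.5869 2.7644]
Max displacement = 2.3860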